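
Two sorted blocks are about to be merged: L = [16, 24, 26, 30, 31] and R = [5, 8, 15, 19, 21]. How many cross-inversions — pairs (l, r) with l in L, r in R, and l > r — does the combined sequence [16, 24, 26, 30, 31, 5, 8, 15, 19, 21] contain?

Take each right-half value and tally the left-half values above it:
r = 5: 16, 24, 26, 30, 31 → 5
r = 8: 16, 24, 26, 30, 31 → 5
r = 15: 16, 24, 26, 30, 31 → 5
r = 19: 24, 26, 30, 31 → 4
r = 21: 24, 26, 30, 31 → 4
Cross-inversions: 5 + 5 + 5 + 4 + 4 = 23

23 cross-inversions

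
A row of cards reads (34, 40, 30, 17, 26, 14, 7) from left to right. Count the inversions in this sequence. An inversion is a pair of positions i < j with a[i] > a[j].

Out-of-order pairs: 19

Count, for each position, how many later elements it exceeds:
34 → 30, 17, 26, 14, 7 → 5
40 → 30, 17, 26, 14, 7 → 5
30 → 17, 26, 14, 7 → 4
17 → 14, 7 → 2
26 → 14, 7 → 2
14 → 7 → 1
7 → none → 0
Sum: 5 + 5 + 4 + 2 + 2 + 1 + 0 = 19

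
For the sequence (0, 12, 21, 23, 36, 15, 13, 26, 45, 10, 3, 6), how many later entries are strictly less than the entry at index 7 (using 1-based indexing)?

The element at index 7 is 13.
Elements after it: 26, 45, 10, 3, 6
Those smaller than 13: 10, 3, 6

3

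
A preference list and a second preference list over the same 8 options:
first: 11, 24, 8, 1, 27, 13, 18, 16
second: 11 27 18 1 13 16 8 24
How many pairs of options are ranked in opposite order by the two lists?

14 pairs

Assign each item its position (1..8) in the first ordering, then rewrite the second ordering as that position sequence:
positions: 11→1, 24→2, 8→3, 1→4, 27→5, 13→6, 18→7, 16→8
second ordering as positions: [1, 5, 7, 4, 6, 8, 3, 2]
Discordant pairs = inversions in this position sequence.
1: 0
5: 4, 3, 2 → 3
7: 4, 6, 3, 2 → 4
4: 3, 2 → 2
6: 3, 2 → 2
8: 3, 2 → 2
3: 2 → 1
2: 0
Total: 0 + 3 + 4 + 2 + 2 + 2 + 1 + 0 = 14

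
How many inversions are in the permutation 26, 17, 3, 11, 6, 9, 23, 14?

15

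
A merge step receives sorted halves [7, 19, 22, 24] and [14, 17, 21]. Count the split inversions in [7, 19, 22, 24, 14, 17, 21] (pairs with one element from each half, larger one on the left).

For each element r of the right run, count left-run elements greater than r:
r = 14: 19, 22, 24 → 3
r = 17: 19, 22, 24 → 3
r = 21: 22, 24 → 2
Cross-inversions: 3 + 3 + 2 = 8

8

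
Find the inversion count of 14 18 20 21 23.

0

For each element, count later entries that are smaller:
14 → none → 0
18 → none → 0
20 → none → 0
21 → none → 0
23 → none → 0
Sum: 0 + 0 + 0 + 0 + 0 = 0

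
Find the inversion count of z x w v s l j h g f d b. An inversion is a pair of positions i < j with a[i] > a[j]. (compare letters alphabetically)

66 inversions

Sweep left to right; for each value list the smaller values that follow it:
z → x, w, v, s, l, j, h, g, f, d, b → 11
x → w, v, s, l, j, h, g, f, d, b → 10
w → v, s, l, j, h, g, f, d, b → 9
v → s, l, j, h, g, f, d, b → 8
s → l, j, h, g, f, d, b → 7
l → j, h, g, f, d, b → 6
j → h, g, f, d, b → 5
h → g, f, d, b → 4
g → f, d, b → 3
f → d, b → 2
d → b → 1
b → none → 0
Sum: 11 + 10 + 9 + 8 + 7 + 6 + 5 + 4 + 3 + 2 + 1 + 0 = 66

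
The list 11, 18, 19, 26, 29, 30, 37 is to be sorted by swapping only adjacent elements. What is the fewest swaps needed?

Swaps: 0

Minimum adjacent swaps = number of inversions (each swap of adjacent out-of-order elements removes one inversion and no swap can remove more).
Count inversions — for each element, later elements that are smaller:
11: none → 0
18: none → 0
19: none → 0
26: none → 0
29: none → 0
30: none → 0
37: none → 0
Total inversions: 0 + 0 + 0 + 0 + 0 + 0 + 0 = 0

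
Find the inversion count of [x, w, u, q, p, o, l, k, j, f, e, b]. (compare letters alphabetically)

66 out-of-order pairs

Sweep left to right; for each value list the smaller values that follow it:
x → w, u, q, p, o, l, k, j, f, e, b → 11
w → u, q, p, o, l, k, j, f, e, b → 10
u → q, p, o, l, k, j, f, e, b → 9
q → p, o, l, k, j, f, e, b → 8
p → o, l, k, j, f, e, b → 7
o → l, k, j, f, e, b → 6
l → k, j, f, e, b → 5
k → j, f, e, b → 4
j → f, e, b → 3
f → e, b → 2
e → b → 1
b → none → 0
Sum: 11 + 10 + 9 + 8 + 7 + 6 + 5 + 4 + 3 + 2 + 1 + 0 = 66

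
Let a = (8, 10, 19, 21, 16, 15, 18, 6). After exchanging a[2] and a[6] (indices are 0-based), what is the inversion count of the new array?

Positions 2 and 6 hold 19 and 18; after swapping, the array is [8, 10, 18, 21, 16, 15, 19, 6].
For each element, count later entries that are smaller:
8: 1
10: 1
18: 3
21: 4
16: 2
15: 1
19: 1
6: 0
Sum: 1 + 1 + 3 + 4 + 2 + 1 + 1 + 0 = 13

13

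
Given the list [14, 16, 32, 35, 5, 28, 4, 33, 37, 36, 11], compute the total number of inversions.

22 inversions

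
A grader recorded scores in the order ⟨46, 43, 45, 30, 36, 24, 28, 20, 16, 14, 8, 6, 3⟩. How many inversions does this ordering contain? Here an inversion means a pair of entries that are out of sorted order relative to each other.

75

Sweep left to right; for each value list the smaller values that follow it:
46: 12
43: 10
45: 10
30: 8
36: 8
24: 6
28: 6
20: 5
16: 4
14: 3
8: 2
6: 1
3: 0
Sum: 12 + 10 + 10 + 8 + 8 + 6 + 6 + 5 + 4 + 3 + 2 + 1 + 0 = 75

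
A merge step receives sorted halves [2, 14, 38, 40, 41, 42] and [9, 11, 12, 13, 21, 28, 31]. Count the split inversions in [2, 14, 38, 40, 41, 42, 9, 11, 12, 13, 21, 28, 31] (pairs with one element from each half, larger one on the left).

32

Count, for every r in R, how many entries of L exceed r:
r = 9: 14, 38, 40, 41, 42 → 5
r = 11: 14, 38, 40, 41, 42 → 5
r = 12: 14, 38, 40, 41, 42 → 5
r = 13: 14, 38, 40, 41, 42 → 5
r = 21: 38, 40, 41, 42 → 4
r = 28: 38, 40, 41, 42 → 4
r = 31: 38, 40, 41, 42 → 4
Cross-inversions: 5 + 5 + 5 + 5 + 4 + 4 + 4 = 32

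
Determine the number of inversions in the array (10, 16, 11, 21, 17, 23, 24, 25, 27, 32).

2 inversions

Element-by-element contributions:
10 → none → 0
16 → 11 → 1
11 → none → 0
21 → 17 → 1
17 → none → 0
23 → none → 0
24 → none → 0
25 → none → 0
27 → none → 0
32 → none → 0
Sum: 0 + 1 + 0 + 1 + 0 + 0 + 0 + 0 + 0 + 0 = 2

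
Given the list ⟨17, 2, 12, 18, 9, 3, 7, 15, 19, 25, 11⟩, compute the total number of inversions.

For each element, count later entries that are smaller:
17: 7
2: 0
12: 4
18: 5
9: 2
3: 0
7: 0
15: 1
19: 1
25: 1
11: 0
Sum: 7 + 0 + 4 + 5 + 2 + 0 + 0 + 1 + 1 + 1 + 0 = 21

21 inversions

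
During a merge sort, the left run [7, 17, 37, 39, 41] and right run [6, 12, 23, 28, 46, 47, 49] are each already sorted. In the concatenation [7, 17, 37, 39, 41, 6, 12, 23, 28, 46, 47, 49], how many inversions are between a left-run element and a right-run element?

Take each right-half value and tally the left-half values above it:
r = 6: 7, 17, 37, 39, 41 → 5
r = 12: 17, 37, 39, 41 → 4
r = 23: 37, 39, 41 → 3
r = 28: 37, 39, 41 → 3
r = 46: none → 0
r = 47: none → 0
r = 49: none → 0
Cross-inversions: 5 + 4 + 3 + 3 + 0 + 0 + 0 = 15

15 split inversions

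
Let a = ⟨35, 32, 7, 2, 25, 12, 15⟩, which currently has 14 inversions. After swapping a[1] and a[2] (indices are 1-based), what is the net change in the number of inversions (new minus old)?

Positions 1 and 2 hold 35 and 32; after swapping, the array is [32, 35, 7, 2, 25, 12, 15].
Count, for each position, how many later elements it exceeds:
32 → 7, 2, 25, 12, 15 → 5
35 → 7, 2, 25, 12, 15 → 5
7 → 2 → 1
2 → none → 0
25 → 12, 15 → 2
12 → none → 0
15 → none → 0
Sum: 5 + 5 + 1 + 0 + 2 + 0 + 0 = 13
Change: 13 − 14 = -1

-1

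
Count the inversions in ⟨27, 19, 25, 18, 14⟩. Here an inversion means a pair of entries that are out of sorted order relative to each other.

9 out-of-order pairs

Element-by-element contributions:
27: 4
19: 2
25: 2
18: 1
14: 0
Sum: 4 + 2 + 2 + 1 + 0 = 9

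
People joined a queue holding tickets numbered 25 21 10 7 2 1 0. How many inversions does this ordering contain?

For each element, count later entries that are smaller:
25 → 21, 10, 7, 2, 1, 0 → 6
21 → 10, 7, 2, 1, 0 → 5
10 → 7, 2, 1, 0 → 4
7 → 2, 1, 0 → 3
2 → 1, 0 → 2
1 → 0 → 1
0 → none → 0
Sum: 6 + 5 + 4 + 3 + 2 + 1 + 0 = 21

21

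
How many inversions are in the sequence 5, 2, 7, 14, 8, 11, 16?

Element-by-element contributions:
5 → 2 → 1
2 → none → 0
7 → none → 0
14 → 8, 11 → 2
8 → none → 0
11 → none → 0
16 → none → 0
Sum: 1 + 0 + 0 + 2 + 0 + 0 + 0 = 3

There are 3 inversions.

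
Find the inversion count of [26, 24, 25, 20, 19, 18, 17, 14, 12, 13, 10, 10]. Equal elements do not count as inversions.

Inversions: 63

Element-by-element contributions:
26: 11
24: 9
25: 9
20: 8
19: 7
18: 6
17: 5
14: 4
12: 2
13: 2
10: 0
10: 0
Sum: 11 + 9 + 9 + 8 + 7 + 6 + 5 + 4 + 2 + 2 + 0 + 0 = 63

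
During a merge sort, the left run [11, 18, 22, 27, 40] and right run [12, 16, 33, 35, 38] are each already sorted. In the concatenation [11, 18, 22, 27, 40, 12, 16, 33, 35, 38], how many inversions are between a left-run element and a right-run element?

Count, for every r in R, how many entries of L exceed r:
r = 12: 18, 22, 27, 40 → 4
r = 16: 18, 22, 27, 40 → 4
r = 33: 40 → 1
r = 35: 40 → 1
r = 38: 40 → 1
Cross-inversions: 4 + 4 + 1 + 1 + 1 = 11

11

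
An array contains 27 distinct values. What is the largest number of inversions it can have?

351

The maximum occurs when the array is in strictly decreasing order: every one of the C(27, 2) pairs is inverted.
C(27, 2) = 27·26/2 = 351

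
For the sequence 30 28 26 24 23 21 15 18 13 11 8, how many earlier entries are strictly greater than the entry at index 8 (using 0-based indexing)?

8

The element at index 8 is 13.
Elements before it: 30, 28, 26, 24, 23, 21, 15, 18
Those larger than 13: 30, 28, 26, 24, 23, 21, 15, 18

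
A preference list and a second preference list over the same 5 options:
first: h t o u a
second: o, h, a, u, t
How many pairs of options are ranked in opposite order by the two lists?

Assign each item its position (1..5) in the first ordering, then rewrite the second ordering as that position sequence:
positions: h→1, t→2, o→3, u→4, a→5
second ordering as positions: [3, 1, 5, 4, 2]
Discordant pairs = inversions in this position sequence.
3: 1, 2 → 2
1: 0
5: 4, 2 → 2
4: 2 → 1
2: 0
Total: 2 + 0 + 2 + 1 + 0 = 5

5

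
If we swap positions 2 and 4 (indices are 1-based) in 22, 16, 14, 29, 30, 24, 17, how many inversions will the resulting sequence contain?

Positions 2 and 4 hold 16 and 29; after swapping, the array is [22, 29, 14, 16, 30, 24, 17].
Count, for each position, how many later elements it exceeds:
22 → 14, 16, 17 → 3
29 → 14, 16, 24, 17 → 4
14 → none → 0
16 → none → 0
30 → 24, 17 → 2
24 → 17 → 1
17 → none → 0
Sum: 3 + 4 + 0 + 0 + 2 + 1 + 0 = 10

10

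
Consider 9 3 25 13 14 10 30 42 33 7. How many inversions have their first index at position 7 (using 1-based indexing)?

The element at index 7 is 30.
Elements after it: 42, 33, 7
Those smaller than 30: 7

1 such element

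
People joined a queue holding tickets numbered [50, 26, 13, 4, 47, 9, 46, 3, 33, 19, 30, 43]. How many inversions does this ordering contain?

35

Count, for each position, how many later elements it exceeds:
50 → 26, 13, 4, 47, 9, 46, 3, 33, 19, 30, 43 → 11
26 → 13, 4, 9, 3, 19 → 5
13 → 4, 9, 3 → 3
4 → 3 → 1
47 → 9, 46, 3, 33, 19, 30, 43 → 7
9 → 3 → 1
46 → 3, 33, 19, 30, 43 → 5
3 → none → 0
33 → 19, 30 → 2
19 → none → 0
30 → none → 0
43 → none → 0
Sum: 11 + 5 + 3 + 1 + 7 + 1 + 5 + 0 + 2 + 0 + 0 + 0 = 35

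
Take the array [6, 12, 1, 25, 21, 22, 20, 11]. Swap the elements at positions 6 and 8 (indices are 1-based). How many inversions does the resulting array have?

There are 9 inversions.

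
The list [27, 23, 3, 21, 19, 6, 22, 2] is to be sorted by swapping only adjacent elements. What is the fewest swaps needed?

21 adjacent swaps

The minimum number of adjacent swaps to sort an array equals its inversion count, since every such swap removes exactly one inversion.
Count inversions — for each element, later elements that are smaller:
27: 23, 3, 21, 19, 6, 22, 2 → 7
23: 3, 21, 19, 6, 22, 2 → 6
3: 2 → 1
21: 19, 6, 2 → 3
19: 6, 2 → 2
6: 2 → 1
22: 2 → 1
2: none → 0
Total inversions: 7 + 6 + 1 + 3 + 2 + 1 + 1 + 0 = 21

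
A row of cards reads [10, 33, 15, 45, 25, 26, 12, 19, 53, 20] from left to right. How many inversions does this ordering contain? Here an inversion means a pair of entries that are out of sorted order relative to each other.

19 inversions

Sweep left to right; for each value list the smaller values that follow it:
10: 0
33: 6
15: 1
45: 5
25: 3
26: 3
12: 0
19: 0
53: 1
20: 0
Sum: 0 + 6 + 1 + 5 + 3 + 3 + 0 + 0 + 1 + 0 = 19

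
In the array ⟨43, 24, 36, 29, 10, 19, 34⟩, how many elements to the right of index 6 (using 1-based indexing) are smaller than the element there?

0

The element at index 6 is 19.
Elements after it: 34
None of them are smaller than 19.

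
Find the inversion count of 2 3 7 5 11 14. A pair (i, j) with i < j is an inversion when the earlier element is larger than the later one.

1

Sweep left to right; for each value list the smaller values that follow it:
2: 0
3: 0
7: 1
5: 0
11: 0
14: 0
Sum: 0 + 0 + 1 + 0 + 0 + 0 = 1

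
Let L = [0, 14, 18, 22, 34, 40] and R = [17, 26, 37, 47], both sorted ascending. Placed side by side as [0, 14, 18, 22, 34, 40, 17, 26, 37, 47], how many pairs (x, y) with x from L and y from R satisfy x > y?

7

For each element r of the right run, count left-run elements greater than r:
r = 17: 18, 22, 34, 40 → 4
r = 26: 34, 40 → 2
r = 37: 40 → 1
r = 47: none → 0
Cross-inversions: 4 + 2 + 1 + 0 = 7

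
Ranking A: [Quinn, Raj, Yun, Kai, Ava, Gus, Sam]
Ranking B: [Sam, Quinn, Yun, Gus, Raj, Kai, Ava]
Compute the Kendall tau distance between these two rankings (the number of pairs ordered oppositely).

10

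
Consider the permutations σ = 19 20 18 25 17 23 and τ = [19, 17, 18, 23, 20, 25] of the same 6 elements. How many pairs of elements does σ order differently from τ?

Assign each item its position (1..6) in the first ordering, then rewrite the second ordering as that position sequence:
positions: 19→1, 20→2, 18→3, 25→4, 17→5, 23→6
second ordering as positions: [1, 5, 3, 6, 2, 4]
Discordant pairs = inversions in this position sequence.
1: 0
5: 3, 2, 4 → 3
3: 2 → 1
6: 2, 4 → 2
2: 0
4: 0
Total: 0 + 3 + 1 + 2 + 0 + 0 = 6

There are 6 discordant pairs.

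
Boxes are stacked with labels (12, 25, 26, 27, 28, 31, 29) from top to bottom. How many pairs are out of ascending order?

Count, for each position, how many later elements it exceeds:
12 → none → 0
25 → none → 0
26 → none → 0
27 → none → 0
28 → none → 0
31 → 29 → 1
29 → none → 0
Sum: 0 + 0 + 0 + 0 + 0 + 1 + 0 = 1

1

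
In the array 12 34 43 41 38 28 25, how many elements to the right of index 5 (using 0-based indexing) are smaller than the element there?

1 such element

The element at index 5 is 28.
Elements after it: 25
Those smaller than 28: 25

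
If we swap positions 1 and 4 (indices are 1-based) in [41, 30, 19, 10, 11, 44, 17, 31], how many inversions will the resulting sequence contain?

Positions 1 and 4 hold 41 and 10; after swapping, the array is [10, 30, 19, 41, 11, 44, 17, 31].
For each element, count later entries that are smaller:
10: 0
30: 3
19: 2
41: 3
11: 0
44: 2
17: 0
31: 0
Sum: 0 + 3 + 2 + 3 + 0 + 2 + 0 + 0 = 10

10 inversions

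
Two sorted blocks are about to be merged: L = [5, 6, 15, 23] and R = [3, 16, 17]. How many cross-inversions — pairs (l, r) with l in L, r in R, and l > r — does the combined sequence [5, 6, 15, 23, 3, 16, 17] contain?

Count, for every r in R, how many entries of L exceed r:
r = 3: 5, 6, 15, 23 → 4
r = 16: 23 → 1
r = 17: 23 → 1
Cross-inversions: 4 + 1 + 1 = 6

There are 6 cross-inversions.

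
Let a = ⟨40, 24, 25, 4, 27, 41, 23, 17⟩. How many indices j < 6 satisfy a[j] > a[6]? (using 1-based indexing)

0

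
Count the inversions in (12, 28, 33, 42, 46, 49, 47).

Out-of-order index pairs (0-indexed):
(5,6): 49 > 47
That's 1 pair.

1 inversion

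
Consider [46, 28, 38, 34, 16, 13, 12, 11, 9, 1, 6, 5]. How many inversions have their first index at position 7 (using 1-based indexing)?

5

The element at index 7 is 12.
Elements after it: 11, 9, 1, 6, 5
Those smaller than 12: 11, 9, 1, 6, 5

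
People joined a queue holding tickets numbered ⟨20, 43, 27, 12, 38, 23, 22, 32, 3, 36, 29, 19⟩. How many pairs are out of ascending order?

37 inversions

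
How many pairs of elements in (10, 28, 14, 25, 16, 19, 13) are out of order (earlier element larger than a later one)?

Out-of-order index pairs (1-indexed):
(2,3): 28 > 14
(2,4): 28 > 25
(2,5): 28 > 16
(2,6): 28 > 19
(2,7): 28 > 13
(3,7): 14 > 13
(4,5): 25 > 16
(4,6): 25 > 19
(4,7): 25 > 13
(5,7): 16 > 13
(6,7): 19 > 13
That's 11 pairs.

11 inversions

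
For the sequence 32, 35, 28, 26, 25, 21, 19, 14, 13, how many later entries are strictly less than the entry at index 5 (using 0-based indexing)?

3

The element at index 5 is 21.
Elements after it: 19, 14, 13
Those smaller than 21: 19, 14, 13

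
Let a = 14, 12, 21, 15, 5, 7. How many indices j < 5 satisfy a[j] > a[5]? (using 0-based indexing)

The element at index 5 is 7.
Elements before it: 14, 12, 21, 15, 5
Those larger than 7: 14, 12, 21, 15

4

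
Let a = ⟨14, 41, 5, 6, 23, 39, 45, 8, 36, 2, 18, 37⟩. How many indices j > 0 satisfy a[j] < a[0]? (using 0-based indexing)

The element at index 0 is 14.
Elements after it: 41, 5, 6, 23, 39, 45, 8, 36, 2, 18, 37
Those smaller than 14: 5, 6, 8, 2

4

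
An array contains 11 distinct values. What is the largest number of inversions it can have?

55 inversions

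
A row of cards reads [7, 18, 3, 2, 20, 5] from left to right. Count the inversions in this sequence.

8

Inversion pairs (indices are 1-based):
(1,3): 7 > 3
(1,4): 7 > 2
(1,6): 7 > 5
(2,3): 18 > 3
(2,4): 18 > 2
(2,6): 18 > 5
(3,4): 3 > 2
(5,6): 20 > 5
That's 8 pairs.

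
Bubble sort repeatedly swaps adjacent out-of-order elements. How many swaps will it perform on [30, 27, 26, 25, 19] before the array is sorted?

10

Minimum adjacent swaps = number of inversions (each swap of adjacent out-of-order elements removes one inversion and no swap can remove more).
Count inversions — for each element, later elements that are smaller:
30: 27, 26, 25, 19 → 4
27: 26, 25, 19 → 3
26: 25, 19 → 2
25: 19 → 1
19: none → 0
Total inversions: 4 + 3 + 2 + 1 + 0 = 10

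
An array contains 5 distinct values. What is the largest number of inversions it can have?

10

The maximum occurs when the array is in strictly decreasing order: every one of the C(5, 2) pairs is inverted.
C(5, 2) = 5·4/2 = 10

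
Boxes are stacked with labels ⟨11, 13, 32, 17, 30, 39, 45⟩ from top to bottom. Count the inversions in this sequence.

Element-by-element contributions:
11: 0
13: 0
32: 2
17: 0
30: 0
39: 0
45: 0
Sum: 0 + 0 + 2 + 0 + 0 + 0 + 0 = 2

Inversions: 2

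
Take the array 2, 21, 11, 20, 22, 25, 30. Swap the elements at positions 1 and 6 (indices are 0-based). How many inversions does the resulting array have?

There are 7 inversions.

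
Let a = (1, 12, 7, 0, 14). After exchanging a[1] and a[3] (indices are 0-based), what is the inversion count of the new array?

1

Positions 1 and 3 hold 12 and 0; after swapping, the array is [1, 0, 7, 12, 14].
For each element, count later entries that are smaller:
1: 1
0: 0
7: 0
12: 0
14: 0
Sum: 1 + 0 + 0 + 0 + 0 = 1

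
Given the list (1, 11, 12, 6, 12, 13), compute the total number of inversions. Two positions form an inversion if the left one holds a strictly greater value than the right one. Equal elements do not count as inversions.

Out-of-order index pairs (0-indexed):
(1,3): 11 > 6
(2,3): 12 > 6
That's 2 pairs.

2 inversions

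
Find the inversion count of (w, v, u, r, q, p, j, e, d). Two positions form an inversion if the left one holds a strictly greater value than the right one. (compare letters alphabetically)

Sweep left to right; for each value list the smaller values that follow it:
w → v, u, r, q, p, j, e, d → 8
v → u, r, q, p, j, e, d → 7
u → r, q, p, j, e, d → 6
r → q, p, j, e, d → 5
q → p, j, e, d → 4
p → j, e, d → 3
j → e, d → 2
e → d → 1
d → none → 0
Sum: 8 + 7 + 6 + 5 + 4 + 3 + 2 + 1 + 0 = 36

36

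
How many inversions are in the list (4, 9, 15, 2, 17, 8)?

There are 6 inversions.

Listing every pair i<j with a[i]>a[j] (using 0-based positions):
(0,3): 4 > 2
(1,3): 9 > 2
(1,5): 9 > 8
(2,3): 15 > 2
(2,5): 15 > 8
(4,5): 17 > 8
That's 6 pairs.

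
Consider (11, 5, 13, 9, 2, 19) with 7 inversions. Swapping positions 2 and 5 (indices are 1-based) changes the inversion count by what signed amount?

-1

Positions 2 and 5 hold 5 and 2; after swapping, the array is [11, 2, 13, 9, 5, 19].
Sweep left to right; for each value list the smaller values that follow it:
11 → 2, 9, 5 → 3
2 → none → 0
13 → 9, 5 → 2
9 → 5 → 1
5 → none → 0
19 → none → 0
Sum: 3 + 0 + 2 + 1 + 0 + 0 = 6
Change: 6 − 7 = -1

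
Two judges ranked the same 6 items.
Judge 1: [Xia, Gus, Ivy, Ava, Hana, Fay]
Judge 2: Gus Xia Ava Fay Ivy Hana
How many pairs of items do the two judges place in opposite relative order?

4

Assign each item its position (1..6) in the first ordering, then rewrite the second ordering as that position sequence:
positions: Xia→1, Gus→2, Ivy→3, Ava→4, Hana→5, Fay→6
second ordering as positions: [2, 1, 4, 6, 3, 5]
Discordant pairs = inversions in this position sequence.
2: 1 → 1
1: 0
4: 3 → 1
6: 3, 5 → 2
3: 0
5: 0
Total: 1 + 0 + 1 + 2 + 0 + 0 = 4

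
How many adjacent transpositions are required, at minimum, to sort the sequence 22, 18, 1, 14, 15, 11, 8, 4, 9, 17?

29

The minimum number of adjacent swaps to sort an array equals its inversion count, since every such swap removes exactly one inversion.
Count inversions — for each element, later elements that are smaller:
22: 18, 1, 14, 15, 11, 8, 4, 9, 17 → 9
18: 1, 14, 15, 11, 8, 4, 9, 17 → 8
1: none → 0
14: 11, 8, 4, 9 → 4
15: 11, 8, 4, 9 → 4
11: 8, 4, 9 → 3
8: 4 → 1
4: none → 0
9: none → 0
17: none → 0
Total inversions: 9 + 8 + 0 + 4 + 4 + 3 + 1 + 0 + 0 + 0 = 29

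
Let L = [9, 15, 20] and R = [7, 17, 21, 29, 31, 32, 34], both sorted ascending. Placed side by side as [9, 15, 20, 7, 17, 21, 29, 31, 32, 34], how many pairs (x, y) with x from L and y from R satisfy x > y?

4

For each element r of the right run, count left-run elements greater than r:
r = 7: 9, 15, 20 → 3
r = 17: 20 → 1
r = 21: none → 0
r = 29: none → 0
r = 31: none → 0
r = 32: none → 0
r = 34: none → 0
Cross-inversions: 3 + 1 + 0 + 0 + 0 + 0 + 0 = 4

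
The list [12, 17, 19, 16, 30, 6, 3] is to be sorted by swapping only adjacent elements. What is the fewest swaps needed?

Each adjacent swap fixes exactly one inversion, so the minimum swap count equals the number of inversions.
Count inversions — for each element, later elements that are smaller:
12: 6, 3 → 2
17: 16, 6, 3 → 3
19: 16, 6, 3 → 3
16: 6, 3 → 2
30: 6, 3 → 2
6: 3 → 1
3: none → 0
Total inversions: 2 + 3 + 3 + 2 + 2 + 1 + 0 = 13

13 swaps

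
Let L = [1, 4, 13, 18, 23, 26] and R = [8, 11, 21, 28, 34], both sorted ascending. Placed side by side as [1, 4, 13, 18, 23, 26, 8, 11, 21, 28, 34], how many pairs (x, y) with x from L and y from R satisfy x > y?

Count, for every r in R, how many entries of L exceed r:
r = 8: 13, 18, 23, 26 → 4
r = 11: 13, 18, 23, 26 → 4
r = 21: 23, 26 → 2
r = 28: none → 0
r = 34: none → 0
Cross-inversions: 4 + 4 + 2 + 0 + 0 = 10

10 split inversions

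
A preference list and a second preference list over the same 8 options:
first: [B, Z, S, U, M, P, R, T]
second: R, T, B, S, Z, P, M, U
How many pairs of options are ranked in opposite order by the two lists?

Assign each item its position (1..8) in the first ordering, then rewrite the second ordering as that position sequence:
positions: B→1, Z→2, S→3, U→4, M→5, P→6, R→7, T→8
second ordering as positions: [7, 8, 1, 3, 2, 6, 5, 4]
Discordant pairs = inversions in this position sequence.
7: 1, 3, 2, 6, 5, 4 → 6
8: 1, 3, 2, 6, 5, 4 → 6
1: 0
3: 2 → 1
2: 0
6: 5, 4 → 2
5: 4 → 1
4: 0
Total: 6 + 6 + 0 + 1 + 0 + 2 + 1 + 0 = 16

There are 16 pairs.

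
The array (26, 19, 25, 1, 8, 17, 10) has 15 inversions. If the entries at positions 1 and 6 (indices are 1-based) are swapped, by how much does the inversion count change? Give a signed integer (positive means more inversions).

-5

Positions 1 and 6 hold 26 and 17; after swapping, the array is [17, 19, 25, 1, 8, 26, 10].
Count, for each position, how many later elements it exceeds:
17 → 1, 8, 10 → 3
19 → 1, 8, 10 → 3
25 → 1, 8, 10 → 3
1 → none → 0
8 → none → 0
26 → 10 → 1
10 → none → 0
Sum: 3 + 3 + 3 + 0 + 0 + 1 + 0 = 10
Change: 10 − 15 = -5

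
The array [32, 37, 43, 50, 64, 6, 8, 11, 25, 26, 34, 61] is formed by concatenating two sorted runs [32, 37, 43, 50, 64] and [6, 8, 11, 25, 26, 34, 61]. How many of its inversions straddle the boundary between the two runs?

30

Take each right-half value and tally the left-half values above it:
r = 6: 32, 37, 43, 50, 64 → 5
r = 8: 32, 37, 43, 50, 64 → 5
r = 11: 32, 37, 43, 50, 64 → 5
r = 25: 32, 37, 43, 50, 64 → 5
r = 26: 32, 37, 43, 50, 64 → 5
r = 34: 37, 43, 50, 64 → 4
r = 61: 64 → 1
Cross-inversions: 5 + 5 + 5 + 5 + 5 + 4 + 1 = 30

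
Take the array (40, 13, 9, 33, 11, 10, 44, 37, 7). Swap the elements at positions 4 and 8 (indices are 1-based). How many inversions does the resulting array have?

22

Positions 4 and 8 hold 33 and 37; after swapping, the array is [40, 13, 9, 37, 11, 10, 44, 33, 7].
Count, for each position, how many later elements it exceeds:
40 → 13, 9, 37, 11, 10, 33, 7 → 7
13 → 9, 11, 10, 7 → 4
9 → 7 → 1
37 → 11, 10, 33, 7 → 4
11 → 10, 7 → 2
10 → 7 → 1
44 → 33, 7 → 2
33 → 7 → 1
7 → none → 0
Sum: 7 + 4 + 1 + 4 + 2 + 1 + 2 + 1 + 0 = 22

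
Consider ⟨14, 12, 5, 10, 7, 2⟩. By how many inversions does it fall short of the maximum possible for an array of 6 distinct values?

Maximum inversions for 6 distinct elements is C(6, 2) = 6·5/2 = 15.
Current inversions — for each element, count later smaller elements:
14: 5
12: 4
5: 1
10: 2
7: 1
2: 0
Current total: 5 + 4 + 1 + 2 + 1 + 0 = 13
Shortfall: 15 − 13 = 2

2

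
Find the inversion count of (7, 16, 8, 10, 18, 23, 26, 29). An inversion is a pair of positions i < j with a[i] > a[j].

Count, for each position, how many later elements it exceeds:
7: 0
16: 2
8: 0
10: 0
18: 0
23: 0
26: 0
29: 0
Sum: 0 + 2 + 0 + 0 + 0 + 0 + 0 + 0 = 2

2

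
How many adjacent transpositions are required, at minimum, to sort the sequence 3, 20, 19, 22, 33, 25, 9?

Each adjacent swap fixes exactly one inversion, so the minimum swap count equals the number of inversions.
Count inversions — for each element, later elements that are smaller:
3: none → 0
20: 19, 9 → 2
19: 9 → 1
22: 9 → 1
33: 25, 9 → 2
25: 9 → 1
9: none → 0
Total inversions: 0 + 2 + 1 + 1 + 2 + 1 + 0 = 7

7 swaps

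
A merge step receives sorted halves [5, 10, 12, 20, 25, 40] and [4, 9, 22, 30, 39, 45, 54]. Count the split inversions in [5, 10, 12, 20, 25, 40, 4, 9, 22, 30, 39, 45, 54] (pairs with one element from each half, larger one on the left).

15 cross-inversions

For each element r of the right run, count left-run elements greater than r:
r = 4: 5, 10, 12, 20, 25, 40 → 6
r = 9: 10, 12, 20, 25, 40 → 5
r = 22: 25, 40 → 2
r = 30: 40 → 1
r = 39: 40 → 1
r = 45: none → 0
r = 54: none → 0
Cross-inversions: 6 + 5 + 2 + 1 + 1 + 0 + 0 = 15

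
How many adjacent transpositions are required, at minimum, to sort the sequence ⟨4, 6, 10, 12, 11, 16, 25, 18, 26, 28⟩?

The minimum number of adjacent swaps to sort an array equals its inversion count, since every such swap removes exactly one inversion.
Count inversions — for each element, later elements that are smaller:
4: none → 0
6: none → 0
10: none → 0
12: 11 → 1
11: none → 0
16: none → 0
25: 18 → 1
18: none → 0
26: none → 0
28: none → 0
Total inversions: 0 + 0 + 0 + 1 + 0 + 0 + 1 + 0 + 0 + 0 = 2

2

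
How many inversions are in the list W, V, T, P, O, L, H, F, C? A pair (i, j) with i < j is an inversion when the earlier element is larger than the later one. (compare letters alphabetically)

Count, for each position, how many later elements it exceeds:
W: 8
V: 7
T: 6
P: 5
O: 4
L: 3
H: 2
F: 1
C: 0
Sum: 8 + 7 + 6 + 5 + 4 + 3 + 2 + 1 + 0 = 36

36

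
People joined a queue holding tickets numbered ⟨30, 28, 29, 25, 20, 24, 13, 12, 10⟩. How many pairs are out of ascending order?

34

Element-by-element contributions:
30 → 28, 29, 25, 20, 24, 13, 12, 10 → 8
28 → 25, 20, 24, 13, 12, 10 → 6
29 → 25, 20, 24, 13, 12, 10 → 6
25 → 20, 24, 13, 12, 10 → 5
20 → 13, 12, 10 → 3
24 → 13, 12, 10 → 3
13 → 12, 10 → 2
12 → 10 → 1
10 → none → 0
Sum: 8 + 6 + 6 + 5 + 3 + 3 + 2 + 1 + 0 = 34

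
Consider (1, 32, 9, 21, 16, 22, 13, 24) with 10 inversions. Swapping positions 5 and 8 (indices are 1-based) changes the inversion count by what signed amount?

+3

Positions 5 and 8 hold 16 and 24; after swapping, the array is [1, 32, 9, 21, 24, 22, 13, 16].
Count, for each position, how many later elements it exceeds:
1: 0
32: 6
9: 0
21: 2
24: 3
22: 2
13: 0
16: 0
Sum: 0 + 6 + 0 + 2 + 3 + 2 + 0 + 0 = 13
Change: 13 − 10 = +3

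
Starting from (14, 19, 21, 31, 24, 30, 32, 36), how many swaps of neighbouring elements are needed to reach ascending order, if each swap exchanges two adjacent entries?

Swaps: 2

The minimum number of adjacent swaps to sort an array equals its inversion count, since every such swap removes exactly one inversion.
Count inversions — for each element, later elements that are smaller:
14: none → 0
19: none → 0
21: none → 0
31: 24, 30 → 2
24: none → 0
30: none → 0
32: none → 0
36: none → 0
Total inversions: 0 + 0 + 0 + 2 + 0 + 0 + 0 + 0 = 2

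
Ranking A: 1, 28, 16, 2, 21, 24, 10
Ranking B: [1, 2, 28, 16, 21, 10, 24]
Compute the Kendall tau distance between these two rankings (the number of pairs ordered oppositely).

3

Assign each item its position (1..7) in the first ordering, then rewrite the second ordering as that position sequence:
positions: 1→1, 28→2, 16→3, 2→4, 21→5, 24→6, 10→7
second ordering as positions: [1, 4, 2, 3, 5, 7, 6]
Discordant pairs = inversions in this position sequence.
1: 0
4: 2, 3 → 2
2: 0
3: 0
5: 0
7: 6 → 1
6: 0
Total: 0 + 2 + 0 + 0 + 0 + 1 + 0 = 3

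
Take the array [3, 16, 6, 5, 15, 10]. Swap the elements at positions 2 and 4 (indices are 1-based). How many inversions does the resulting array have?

Positions 2 and 4 hold 16 and 5; after swapping, the array is [3, 5, 6, 16, 15, 10].
For each element, count later entries that are smaller:
3 → none → 0
5 → none → 0
6 → none → 0
16 → 15, 10 → 2
15 → 10 → 1
10 → none → 0
Sum: 0 + 0 + 0 + 2 + 1 + 0 = 3

3 inversions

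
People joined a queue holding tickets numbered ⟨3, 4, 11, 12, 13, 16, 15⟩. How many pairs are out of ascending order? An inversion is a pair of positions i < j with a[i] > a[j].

Inversion pairs (indices are 0-based):
(5,6): 16 > 15
That's 1 pair.

1 inversion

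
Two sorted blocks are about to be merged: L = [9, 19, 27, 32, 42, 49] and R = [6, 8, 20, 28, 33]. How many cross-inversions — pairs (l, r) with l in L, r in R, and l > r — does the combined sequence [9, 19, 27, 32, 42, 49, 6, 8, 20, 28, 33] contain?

21

For each element r of the right run, count left-run elements greater than r:
r = 6: 9, 19, 27, 32, 42, 49 → 6
r = 8: 9, 19, 27, 32, 42, 49 → 6
r = 20: 27, 32, 42, 49 → 4
r = 28: 32, 42, 49 → 3
r = 33: 42, 49 → 2
Cross-inversions: 6 + 6 + 4 + 3 + 2 = 21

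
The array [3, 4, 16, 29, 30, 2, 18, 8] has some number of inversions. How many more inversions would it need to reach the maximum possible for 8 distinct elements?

17 inversions short

Maximum inversions for 8 distinct elements is C(8, 2) = 8·7/2 = 28.
Current inversions — for each element, count later smaller elements:
3: 1
4: 1
16: 2
29: 3
30: 3
2: 0
18: 1
8: 0
Current total: 1 + 1 + 2 + 3 + 3 + 0 + 1 + 0 = 11
Shortfall: 28 − 11 = 17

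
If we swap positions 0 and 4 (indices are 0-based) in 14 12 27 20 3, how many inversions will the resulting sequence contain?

Positions 0 and 4 hold 14 and 3; after swapping, the array is [3, 12, 27, 20, 14].
For each element, count later entries that are smaller:
3: 0
12: 0
27: 2
20: 1
14: 0
Sum: 0 + 0 + 2 + 1 + 0 = 3

Inversions: 3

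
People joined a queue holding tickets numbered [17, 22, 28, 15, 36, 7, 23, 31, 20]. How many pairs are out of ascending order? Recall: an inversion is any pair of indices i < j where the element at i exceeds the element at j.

16

Count, for each position, how many later elements it exceeds:
17 → 15, 7 → 2
22 → 15, 7, 20 → 3
28 → 15, 7, 23, 20 → 4
15 → 7 → 1
36 → 7, 23, 31, 20 → 4
7 → none → 0
23 → 20 → 1
31 → 20 → 1
20 → none → 0
Sum: 2 + 3 + 4 + 1 + 4 + 0 + 1 + 1 + 0 = 16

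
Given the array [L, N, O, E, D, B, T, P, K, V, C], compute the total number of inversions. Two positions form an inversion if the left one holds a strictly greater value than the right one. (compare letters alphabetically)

27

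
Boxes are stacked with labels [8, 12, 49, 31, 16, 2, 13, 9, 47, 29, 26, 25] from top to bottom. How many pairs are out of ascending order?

Sweep left to right; for each value list the smaller values that follow it:
8 → 2 → 1
12 → 2, 9 → 2
49 → 31, 16, 2, 13, 9, 47, 29, 26, 25 → 9
31 → 16, 2, 13, 9, 29, 26, 25 → 7
16 → 2, 13, 9 → 3
2 → none → 0
13 → 9 → 1
9 → none → 0
47 → 29, 26, 25 → 3
29 → 26, 25 → 2
26 → 25 → 1
25 → none → 0
Sum: 1 + 2 + 9 + 7 + 3 + 0 + 1 + 0 + 3 + 2 + 1 + 0 = 29

29 out-of-order pairs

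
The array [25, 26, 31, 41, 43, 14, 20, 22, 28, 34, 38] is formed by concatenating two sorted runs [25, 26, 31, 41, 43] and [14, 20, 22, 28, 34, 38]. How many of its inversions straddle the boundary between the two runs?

22

Count, for every r in R, how many entries of L exceed r:
r = 14: 25, 26, 31, 41, 43 → 5
r = 20: 25, 26, 31, 41, 43 → 5
r = 22: 25, 26, 31, 41, 43 → 5
r = 28: 31, 41, 43 → 3
r = 34: 41, 43 → 2
r = 38: 41, 43 → 2
Cross-inversions: 5 + 5 + 5 + 3 + 2 + 2 = 22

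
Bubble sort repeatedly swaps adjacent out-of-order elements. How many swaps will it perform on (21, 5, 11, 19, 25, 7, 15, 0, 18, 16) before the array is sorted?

Each adjacent swap fixes exactly one inversion, so the minimum swap count equals the number of inversions.
Count inversions — for each element, later elements that are smaller:
21: 5, 11, 19, 7, 15, 0, 18, 16 → 8
5: 0 → 1
11: 7, 0 → 2
19: 7, 15, 0, 18, 16 → 5
25: 7, 15, 0, 18, 16 → 5
7: 0 → 1
15: 0 → 1
0: none → 0
18: 16 → 1
16: none → 0
Total inversions: 8 + 1 + 2 + 5 + 5 + 1 + 1 + 0 + 1 + 0 = 24

24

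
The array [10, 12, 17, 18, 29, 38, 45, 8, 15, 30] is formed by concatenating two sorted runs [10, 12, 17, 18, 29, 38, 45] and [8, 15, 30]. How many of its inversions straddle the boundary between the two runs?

Count, for every r in R, how many entries of L exceed r:
r = 8: 10, 12, 17, 18, 29, 38, 45 → 7
r = 15: 17, 18, 29, 38, 45 → 5
r = 30: 38, 45 → 2
Cross-inversions: 7 + 5 + 2 = 14

14 cross-inversions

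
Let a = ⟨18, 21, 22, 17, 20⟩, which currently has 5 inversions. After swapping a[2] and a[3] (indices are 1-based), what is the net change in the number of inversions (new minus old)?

Positions 2 and 3 hold 21 and 22; after swapping, the array is [18, 22, 21, 17, 20].
Sweep left to right; for each value list the smaller values that follow it:
18 → 17 → 1
22 → 21, 17, 20 → 3
21 → 17, 20 → 2
17 → none → 0
20 → none → 0
Sum: 1 + 3 + 2 + 0 + 0 = 6
Change: 6 − 5 = +1

+1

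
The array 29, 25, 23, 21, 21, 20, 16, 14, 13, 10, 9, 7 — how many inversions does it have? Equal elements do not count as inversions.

Count, for each position, how many later elements it exceeds:
29: 11
25: 10
23: 9
21: 7
21: 7
20: 6
16: 5
14: 4
13: 3
10: 2
9: 1
7: 0
Sum: 11 + 10 + 9 + 7 + 7 + 6 + 5 + 4 + 3 + 2 + 1 + 0 = 65

65 out-of-order pairs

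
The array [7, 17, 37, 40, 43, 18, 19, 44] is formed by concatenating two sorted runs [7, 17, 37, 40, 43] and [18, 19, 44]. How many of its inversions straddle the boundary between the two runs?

6

Count, for every r in R, how many entries of L exceed r:
r = 18: 37, 40, 43 → 3
r = 19: 37, 40, 43 → 3
r = 44: none → 0
Cross-inversions: 3 + 3 + 0 = 6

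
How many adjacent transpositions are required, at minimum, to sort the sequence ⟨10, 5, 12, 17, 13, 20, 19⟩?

Minimum adjacent swaps = number of inversions (each swap of adjacent out-of-order elements removes one inversion and no swap can remove more).
Count inversions — for each element, later elements that are smaller:
10: 5 → 1
5: none → 0
12: none → 0
17: 13 → 1
13: none → 0
20: 19 → 1
19: none → 0
Total inversions: 1 + 0 + 0 + 1 + 0 + 1 + 0 = 3

3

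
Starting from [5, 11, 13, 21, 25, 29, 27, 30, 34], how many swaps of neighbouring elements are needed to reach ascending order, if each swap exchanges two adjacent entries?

1

The minimum number of adjacent swaps to sort an array equals its inversion count, since every such swap removes exactly one inversion.
Count inversions — for each element, later elements that are smaller:
5: none → 0
11: none → 0
13: none → 0
21: none → 0
25: none → 0
29: 27 → 1
27: none → 0
30: none → 0
34: none → 0
Total inversions: 0 + 0 + 0 + 0 + 0 + 1 + 0 + 0 + 0 = 1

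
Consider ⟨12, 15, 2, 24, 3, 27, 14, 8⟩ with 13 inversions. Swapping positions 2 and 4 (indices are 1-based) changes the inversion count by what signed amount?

+1

Positions 2 and 4 hold 15 and 24; after swapping, the array is [12, 24, 2, 15, 3, 27, 14, 8].
Sweep left to right; for each value list the smaller values that follow it:
12 → 2, 3, 8 → 3
24 → 2, 15, 3, 14, 8 → 5
2 → none → 0
15 → 3, 14, 8 → 3
3 → none → 0
27 → 14, 8 → 2
14 → 8 → 1
8 → none → 0
Sum: 3 + 5 + 0 + 3 + 0 + 2 + 1 + 0 = 14
Change: 14 − 13 = +1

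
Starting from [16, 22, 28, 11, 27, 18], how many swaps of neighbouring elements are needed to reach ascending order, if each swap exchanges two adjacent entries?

Minimum adjacent swaps = number of inversions (each swap of adjacent out-of-order elements removes one inversion and no swap can remove more).
Count inversions — for each element, later elements that are smaller:
16: 11 → 1
22: 11, 18 → 2
28: 11, 27, 18 → 3
11: none → 0
27: 18 → 1
18: none → 0
Total inversions: 1 + 2 + 3 + 0 + 1 + 0 = 7

7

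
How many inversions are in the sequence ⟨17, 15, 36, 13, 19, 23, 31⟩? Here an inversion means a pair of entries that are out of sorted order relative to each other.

Count, for each position, how many later elements it exceeds:
17: 2
15: 1
36: 4
13: 0
19: 0
23: 0
31: 0
Sum: 2 + 1 + 4 + 0 + 0 + 0 + 0 = 7

7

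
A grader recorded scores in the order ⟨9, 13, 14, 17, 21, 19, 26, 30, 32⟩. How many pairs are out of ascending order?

For each element, count later entries that are smaller:
9 → none → 0
13 → none → 0
14 → none → 0
17 → none → 0
21 → 19 → 1
19 → none → 0
26 → none → 0
30 → none → 0
32 → none → 0
Sum: 0 + 0 + 0 + 0 + 1 + 0 + 0 + 0 + 0 = 1

Out-of-order pairs: 1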